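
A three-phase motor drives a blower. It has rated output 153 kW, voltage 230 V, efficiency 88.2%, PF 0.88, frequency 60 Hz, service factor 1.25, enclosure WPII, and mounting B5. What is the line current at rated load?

495 A

P_out = 153 kW = 153000 W
P_in = P_out / η = 153000 / 0.882 = 173469 W
I_L = P_in / (√3·V_L·cosφ) = 173469 / (1.732 × 230 × 0.88) = 495 A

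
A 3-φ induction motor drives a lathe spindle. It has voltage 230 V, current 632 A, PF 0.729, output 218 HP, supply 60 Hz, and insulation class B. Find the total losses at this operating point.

P_in = √3·V·I·cosφ = 1.732×230×632×0.729 = 183536 W
P_out = 218×746 = 162628 W
Losses = P_in − P_out = 183536 − 162628 = 20908 W

20900 W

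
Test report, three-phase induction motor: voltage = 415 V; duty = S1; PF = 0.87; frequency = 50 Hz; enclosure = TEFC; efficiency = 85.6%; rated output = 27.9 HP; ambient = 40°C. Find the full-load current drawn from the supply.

38.9 A

P_out = 27.9 × 746 = 20813 W
P_in = P_out / η = 20813 / 0.856 = 24314 W
I_L = P_in / (√3·V_L·cosφ) = 24314 / (1.732 × 415 × 0.87) = 38.9 A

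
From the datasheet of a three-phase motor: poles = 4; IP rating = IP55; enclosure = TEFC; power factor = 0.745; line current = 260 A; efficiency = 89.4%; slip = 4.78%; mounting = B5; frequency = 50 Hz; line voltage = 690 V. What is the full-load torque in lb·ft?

P_in = √3·V·I·cosφ = 1.732 × 690 × 260 × 0.745 = 231487 W
P_out = η·P_in = 0.894 × 231487 = 206949 W
n_s = 120×50/4 = 1500 rpm; n = 1500×(1−0.0478) = 1428 rpm
ω = 2π×1428/60 = 149.5 rad/s
τ = P_out/ω = 206949/149.5 = 1384 N·m
In lb·ft: 1384/1.356 = 1020 lb·ft

1020 lb·ft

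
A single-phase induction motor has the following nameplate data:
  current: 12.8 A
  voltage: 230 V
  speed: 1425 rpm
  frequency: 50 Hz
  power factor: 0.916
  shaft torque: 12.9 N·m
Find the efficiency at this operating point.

71.4 %

ω = 2π × 1425/60 = 149.2 rad/s; P_out = τω = 12.9 × 149.2 = 1925 W
P_in = V·I·cosφ = 230 × 12.8 × 0.916 = 2697 W
η = P_out / P_in = 1925 / 2697 = 0.714 = 71.4%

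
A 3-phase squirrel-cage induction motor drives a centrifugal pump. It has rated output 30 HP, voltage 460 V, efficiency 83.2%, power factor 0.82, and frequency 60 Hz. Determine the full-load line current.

41.2 A

P_out = 30 × 746 = 22380 W
P_in = P_out / η = 22380 / 0.832 = 26899 W
I_L = P_in / (√3·V_L·cosφ) = 26899 / (1.732 × 460 × 0.82) = 41.2 A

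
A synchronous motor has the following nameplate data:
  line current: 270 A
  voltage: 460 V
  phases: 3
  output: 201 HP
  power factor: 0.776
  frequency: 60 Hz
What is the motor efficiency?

89.8 %

P_out = 201 × 746 = 149946 W
P_in = √3·V_L·I_L·cosφ = 1.732 × 460 × 270 × 0.776 = 166929 W
η = P_out / P_in = 149946 / 166929 = 0.898 = 89.8%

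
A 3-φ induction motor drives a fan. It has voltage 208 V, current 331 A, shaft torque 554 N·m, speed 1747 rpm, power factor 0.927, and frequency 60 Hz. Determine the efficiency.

91.7 %

ω = 2π × 1747/60 = 182.9 rad/s; P_out = τω = 554 × 182.9 = 101327 W
P_in = √3·V_L·I_L·cosφ = 1.732 × 208 × 331 × 0.927 = 110540 W
η = P_out / P_in = 101327 / 110540 = 0.917 = 91.7%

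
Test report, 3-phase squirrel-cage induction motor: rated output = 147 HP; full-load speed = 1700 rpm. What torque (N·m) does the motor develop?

P_out = 147 × 746 = 109662 W
ω = 2π × 1700/60 = 178 rad/s
τ = P_out/ω = 109662/178 = 616 N·m

616 N·m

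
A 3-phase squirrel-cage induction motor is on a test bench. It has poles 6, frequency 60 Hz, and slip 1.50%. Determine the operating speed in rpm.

n_s = 120f/p = 120×60/6 = 1200 rpm
n = n_s(1 − s) = 1200 × (1 − 0.015) = 1182 rpm

1182 rpm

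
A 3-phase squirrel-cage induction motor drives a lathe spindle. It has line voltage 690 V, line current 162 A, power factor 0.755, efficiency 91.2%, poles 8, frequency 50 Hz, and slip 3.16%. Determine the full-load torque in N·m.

1750 N·m

P_in = √3·V·I·cosφ = 1.732 × 690 × 162 × 0.755 = 146170 W
P_out = η·P_in = 0.912 × 146170 = 133307 W
n_s = 120×50/8 = 750 rpm; n = 750×(1−0.0316) = 726 rpm
ω = 2π×726/60 = 76.03 rad/s
τ = P_out/ω = 133307/76.03 = 1750 N·m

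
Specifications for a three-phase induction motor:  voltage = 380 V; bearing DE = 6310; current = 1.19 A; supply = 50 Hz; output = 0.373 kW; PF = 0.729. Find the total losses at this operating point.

198 W

P_in = √3·V·I·cosφ = 1.732×380×1.19×0.729 = 571 W
P_out = 373 W
Losses = P_in − P_out = 571 − 373 = 198 W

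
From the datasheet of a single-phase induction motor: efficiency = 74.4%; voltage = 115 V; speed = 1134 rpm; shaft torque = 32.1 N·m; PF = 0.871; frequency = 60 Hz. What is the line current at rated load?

51.2 A

ω = 2π×1134/60 = 118.8 rad/s; P_out = τω = 32.1 × 118.8 = 3813 W
P_in = P_out / η = 3813 / 0.744 = 5125 W
I = P_in / (V·cosφ) = 5125 / (115 × 0.871) = 51.2 A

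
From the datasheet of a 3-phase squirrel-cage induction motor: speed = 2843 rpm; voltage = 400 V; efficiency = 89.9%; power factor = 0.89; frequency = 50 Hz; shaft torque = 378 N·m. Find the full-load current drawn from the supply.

ω = 2π×2843/60 = 297.7 rad/s; P_out = τω = 378 × 297.7 = 112531 W
P_in = P_out / η = 112531 / 0.899 = 125174 W
I_L = P_in / (√3·V_L·cosφ) = 125174 / (1.732 × 400 × 0.89) = 203 A

203 A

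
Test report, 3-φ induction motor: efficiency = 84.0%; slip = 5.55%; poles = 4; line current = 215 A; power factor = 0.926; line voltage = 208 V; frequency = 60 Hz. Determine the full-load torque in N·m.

P_in = √3·V·I·cosφ = 1.732 × 208 × 215 × 0.926 = 71723 W
P_out = η·P_in = 0.84 × 71723 = 60247 W
n_s = 120×60/4 = 1800 rpm; n = 1800×(1−0.0555) = 1700 rpm
ω = 2π×1700/60 = 178 rad/s
τ = P_out/ω = 60247/178 = 338 N·m

338 N·m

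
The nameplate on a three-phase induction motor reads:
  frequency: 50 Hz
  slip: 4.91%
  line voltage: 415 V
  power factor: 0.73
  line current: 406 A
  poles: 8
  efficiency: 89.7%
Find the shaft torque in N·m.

P_in = √3·V·I·cosφ = 1.732 × 415 × 406 × 0.73 = 213032 W
P_out = η·P_in = 0.897 × 213032 = 191090 W
n_s = 120×50/8 = 750 rpm; n = 750×(1−0.0491) = 713 rpm
ω = 2π×713/60 = 74.67 rad/s
τ = P_out/ω = 191090/74.67 = 2560 N·m

2560 N·m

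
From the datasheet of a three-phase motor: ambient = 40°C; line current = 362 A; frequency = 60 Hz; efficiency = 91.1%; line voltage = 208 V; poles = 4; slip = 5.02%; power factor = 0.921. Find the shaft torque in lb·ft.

P_in = √3·V·I·cosφ = 1.732 × 208 × 362 × 0.921 = 120110 W
P_out = η·P_in = 0.911 × 120110 = 109420 W
n_s = 120×60/4 = 1800 rpm; n = 1800×(1−0.0502) = 1710 rpm
ω = 2π×1710/60 = 179.1 rad/s
τ = P_out/ω = 109420/179.1 = 610.9 N·m
In lb·ft: 610.9/1.356 = 451 lb·ft

451 lb·ft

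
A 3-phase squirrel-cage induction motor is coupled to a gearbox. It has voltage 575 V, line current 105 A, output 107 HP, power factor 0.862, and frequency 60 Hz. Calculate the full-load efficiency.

P_out = 107 × 746 = 79822 W
P_in = √3·V_L·I_L·cosφ = 1.732 × 575 × 105 × 0.862 = 90139 W
η = P_out / P_in = 79822 / 90139 = 0.886 = 88.6%

88.6 %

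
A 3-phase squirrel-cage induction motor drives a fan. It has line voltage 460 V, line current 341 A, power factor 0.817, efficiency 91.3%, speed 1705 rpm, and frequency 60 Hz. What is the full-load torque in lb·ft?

837 lb·ft

P_in = √3·V·I·cosφ = 1.732 × 460 × 341 × 0.817 = 221964 W
P_out = η·P_in = 0.913 × 221964 = 202653 W
n = 1705 rpm
ω = 2π×1705/60 = 178.5 rad/s
τ = P_out/ω = 202653/178.5 = 1135 N·m
In lb·ft: 1135/1.356 = 837 lb·ft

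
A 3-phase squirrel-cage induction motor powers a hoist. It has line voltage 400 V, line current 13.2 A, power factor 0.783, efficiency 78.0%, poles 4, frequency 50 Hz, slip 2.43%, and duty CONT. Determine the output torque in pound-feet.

P_in = √3·V·I·cosφ = 1.732 × 400 × 13.2 × 0.783 = 7161 W
P_out = η·P_in = 0.78 × 7161 = 5586 W
n_s = 120×50/4 = 1500 rpm; n = 1500×(1−0.0243) = 1464 rpm
ω = 2π×1464/60 = 153.3 rad/s
τ = P_out/ω = 5586/153.3 = 36.44 N·m
In lb·ft: 36.44/1.356 = 26.9 lb·ft

26.9 lb·ft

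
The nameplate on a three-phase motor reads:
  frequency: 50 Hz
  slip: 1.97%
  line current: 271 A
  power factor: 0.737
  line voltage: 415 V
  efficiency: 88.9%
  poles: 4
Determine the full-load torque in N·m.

P_in = √3·V·I·cosφ = 1.732 × 415 × 271 × 0.737 = 143560 W
P_out = η·P_in = 0.889 × 143560 = 127625 W
n_s = 120×50/4 = 1500 rpm; n = 1500×(1−0.0197) = 1470 rpm
ω = 2π×1470/60 = 153.9 rad/s
τ = P_out/ω = 127625/153.9 = 829 N·m

829 N·m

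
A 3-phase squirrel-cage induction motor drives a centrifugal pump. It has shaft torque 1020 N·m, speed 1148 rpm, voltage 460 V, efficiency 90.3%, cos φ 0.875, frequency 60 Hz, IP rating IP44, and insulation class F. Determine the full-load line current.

195 A

ω = 2π×1148/60 = 120.2 rad/s; P_out = τω = 1020 × 120.2 = 122604 W
P_in = P_out / η = 122604 / 0.903 = 135774 W
I_L = P_in / (√3·V_L·cosφ) = 135774 / (1.732 × 460 × 0.875) = 195 A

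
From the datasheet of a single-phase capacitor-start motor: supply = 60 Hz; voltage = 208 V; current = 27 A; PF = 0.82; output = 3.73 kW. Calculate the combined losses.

875 W

P_in = V·I·cosφ = 208×27×0.82 = 4605 W
P_out = 3730 W
Losses = P_in − P_out = 4605 − 3730 = 875 W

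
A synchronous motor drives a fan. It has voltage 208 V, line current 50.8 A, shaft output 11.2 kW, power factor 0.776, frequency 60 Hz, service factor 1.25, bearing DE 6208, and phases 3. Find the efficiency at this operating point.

P_out = 11.2 kW = 11200 W
P_in = √3·V_L·I_L·cosφ = 1.732 × 208 × 50.8 × 0.776 = 14202 W
η = P_out / P_in = 11200 / 14202 = 0.789 = 78.9%

78.9 %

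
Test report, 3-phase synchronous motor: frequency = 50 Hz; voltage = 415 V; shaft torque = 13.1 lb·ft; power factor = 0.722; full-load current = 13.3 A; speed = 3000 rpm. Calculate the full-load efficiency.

80.8 %

τ = 13.1 lb·ft × 1.356 = 17.76 N·m
ω = 2π × 3000/60 = 314.2 rad/s; P_out = τω = 17.76 × 314.2 = 5580 W
P_in = √3·V_L·I_L·cosφ = 1.732 × 415 × 13.3 × 0.722 = 6902 W
η = P_out / P_in = 5580 / 6902 = 0.808 = 80.8%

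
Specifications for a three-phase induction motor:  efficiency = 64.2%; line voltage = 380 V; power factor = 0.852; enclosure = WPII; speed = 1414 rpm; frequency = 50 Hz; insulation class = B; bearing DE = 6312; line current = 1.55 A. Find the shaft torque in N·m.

P_in = √3·V·I·cosφ = 1.732 × 380 × 1.55 × 0.852 = 869 W
P_out = η·P_in = 0.642 × 869 = 558 W
n = 1414 rpm
ω = 2π×1414/60 = 148.1 rad/s
τ = P_out/ω = 558/148.1 = 3.77 N·m

3.77 N·m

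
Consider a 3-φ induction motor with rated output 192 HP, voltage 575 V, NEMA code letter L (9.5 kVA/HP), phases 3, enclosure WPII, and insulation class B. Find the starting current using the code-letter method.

1830 A

S_LR = 9.5 × 192 = 1824 kVA
I_LR = S_LR/(√3·V_L) = 1824000/(1.732×575) = 1830 A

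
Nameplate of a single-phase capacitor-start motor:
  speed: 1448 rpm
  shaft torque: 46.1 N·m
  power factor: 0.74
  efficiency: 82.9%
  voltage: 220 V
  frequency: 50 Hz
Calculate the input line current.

51.8 A

ω = 2π×1448/60 = 151.6 rad/s; P_out = τω = 46.1 × 151.6 = 6989 W
P_in = P_out / η = 6989 / 0.829 = 8431 W
I = P_in / (V·cosφ) = 8431 / (220 × 0.74) = 51.8 A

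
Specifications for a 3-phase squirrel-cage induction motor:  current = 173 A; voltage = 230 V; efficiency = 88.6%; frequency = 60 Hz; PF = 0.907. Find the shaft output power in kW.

55.4 kW

P_in = √3·V·I·cosφ = 1.732 × 230 × 173 × 0.907 = 62507 W
P_out = η·P_in = 0.886 × 62507 = 55381 W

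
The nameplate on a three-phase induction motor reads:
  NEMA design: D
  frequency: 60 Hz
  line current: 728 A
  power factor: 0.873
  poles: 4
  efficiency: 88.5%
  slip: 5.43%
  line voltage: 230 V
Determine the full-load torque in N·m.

P_in = √3·V·I·cosφ = 1.732 × 230 × 728 × 0.873 = 253175 W
P_out = η·P_in = 0.885 × 253175 = 224060 W
n_s = 120×60/4 = 1800 rpm; n = 1800×(1−0.0543) = 1702 rpm
ω = 2π×1702/60 = 178.2 rad/s
τ = P_out/ω = 224060/178.2 = 1260 N·m

1260 N·m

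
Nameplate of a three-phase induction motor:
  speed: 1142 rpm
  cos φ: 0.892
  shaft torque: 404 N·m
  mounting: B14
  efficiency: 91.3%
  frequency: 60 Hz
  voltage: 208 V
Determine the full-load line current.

ω = 2π×1142/60 = 119.6 rad/s; P_out = τω = 404 × 119.6 = 48318 W
P_in = P_out / η = 48318 / 0.913 = 52922 W
I_L = P_in / (√3·V_L·cosφ) = 52922 / (1.732 × 208 × 0.892) = 165 A

165 A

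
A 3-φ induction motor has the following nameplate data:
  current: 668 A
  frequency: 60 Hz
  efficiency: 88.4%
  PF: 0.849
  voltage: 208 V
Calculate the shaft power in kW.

P_in = √3·V·I·cosφ = 1.732 × 208 × 668 × 0.849 = 204313 W
P_out = η·P_in = 0.884 × 204313 = 180613 W

181 kW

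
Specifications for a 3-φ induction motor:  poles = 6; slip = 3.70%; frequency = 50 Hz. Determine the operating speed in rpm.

n_s = 120f/p = 120×50/6 = 1000 rpm
n = n_s(1 − s) = 1000 × (1 − 0.037) = 963 rpm

963 rpm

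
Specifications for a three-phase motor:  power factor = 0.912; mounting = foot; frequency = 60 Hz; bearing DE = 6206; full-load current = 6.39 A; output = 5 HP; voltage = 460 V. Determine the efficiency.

80.3 %

P_out = 5 × 746 = 3730 W
P_in = √3·V_L·I_L·cosφ = 1.732 × 460 × 6.39 × 0.912 = 4643 W
η = P_out / P_in = 3730 / 4643 = 0.803 = 80.3%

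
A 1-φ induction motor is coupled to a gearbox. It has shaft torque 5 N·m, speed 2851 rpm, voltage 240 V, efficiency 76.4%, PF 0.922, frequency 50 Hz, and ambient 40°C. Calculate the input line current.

ω = 2π×2851/60 = 298.6 rad/s; P_out = τω = 5 × 298.6 = 1493 W
P_in = P_out / η = 1493 / 0.764 = 1954 W
I = P_in / (V·cosφ) = 1954 / (240 × 0.922) = 8.83 A

8.83 A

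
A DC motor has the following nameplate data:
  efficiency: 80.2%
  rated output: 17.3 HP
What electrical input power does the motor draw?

16.1 kW

P_out = 17.3 × 746 = 12906 W
P_in = P_out/η = 12906/0.802 = 16092 W = 16.1 kW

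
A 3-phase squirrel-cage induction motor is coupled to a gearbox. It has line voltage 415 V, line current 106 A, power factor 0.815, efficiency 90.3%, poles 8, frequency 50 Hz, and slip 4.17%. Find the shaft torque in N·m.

P_in = √3·V·I·cosφ = 1.732 × 415 × 106 × 0.815 = 62095 W
P_out = η·P_in = 0.903 × 62095 = 56072 W
n_s = 120×50/8 = 750 rpm; n = 750×(1−0.0417) = 719 rpm
ω = 2π×719/60 = 75.29 rad/s
τ = P_out/ω = 56072/75.29 = 745 N·m

745 N·m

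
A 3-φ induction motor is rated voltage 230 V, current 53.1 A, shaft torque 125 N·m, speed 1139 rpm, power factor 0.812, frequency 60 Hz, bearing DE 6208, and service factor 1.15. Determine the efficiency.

86.8 %

ω = 2π × 1139/60 = 119.3 rad/s; P_out = τω = 125 × 119.3 = 14913 W
P_in = √3·V_L·I_L·cosφ = 1.732 × 230 × 53.1 × 0.812 = 17176 W
η = P_out / P_in = 14913 / 17176 = 0.868 = 86.8%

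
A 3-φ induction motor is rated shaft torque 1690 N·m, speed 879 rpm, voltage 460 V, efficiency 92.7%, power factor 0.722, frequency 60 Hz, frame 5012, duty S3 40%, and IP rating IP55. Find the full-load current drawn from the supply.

292 A

ω = 2π×879/60 = 92.05 rad/s; P_out = τω = 1690 × 92.05 = 155565 W
P_in = P_out / η = 155565 / 0.927 = 167816 W
I_L = P_in / (√3·V_L·cosφ) = 167816 / (1.732 × 460 × 0.722) = 292 A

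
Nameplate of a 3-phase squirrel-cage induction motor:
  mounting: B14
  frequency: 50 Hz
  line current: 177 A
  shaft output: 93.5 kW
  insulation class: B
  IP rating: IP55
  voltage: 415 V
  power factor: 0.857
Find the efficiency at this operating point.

P_out = 93.5 kW = 93500 W
P_in = √3·V_L·I_L·cosφ = 1.732 × 415 × 177 × 0.857 = 109031 W
η = P_out / P_in = 93500 / 109031 = 0.858 = 85.8%

85.8 %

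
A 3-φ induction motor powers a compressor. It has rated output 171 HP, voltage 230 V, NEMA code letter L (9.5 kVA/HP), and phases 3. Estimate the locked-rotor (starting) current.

4080 A

S_LR = 9.5 × 171 = 1624.5 kVA
I_LR = S_LR/(√3·V_L) = 1624500/(1.732×230) = 4080 A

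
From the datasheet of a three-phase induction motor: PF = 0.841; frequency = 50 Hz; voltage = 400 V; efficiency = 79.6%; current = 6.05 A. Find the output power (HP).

3.76 HP

P_in = √3·V·I·cosφ = 1.732 × 400 × 6.05 × 0.841 = 3525 W
P_out = η·P_in = 0.796 × 3525 = 2806 W
= 2806/746 = 3.76 HP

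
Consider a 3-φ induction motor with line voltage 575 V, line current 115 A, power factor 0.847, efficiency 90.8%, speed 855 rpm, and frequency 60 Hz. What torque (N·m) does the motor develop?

984 N·m

P_in = √3·V·I·cosφ = 1.732 × 575 × 115 × 0.847 = 97006 W
P_out = η·P_in = 0.908 × 97006 = 88081 W
n = 855 rpm
ω = 2π×855/60 = 89.54 rad/s
τ = P_out/ω = 88081/89.54 = 984 N·m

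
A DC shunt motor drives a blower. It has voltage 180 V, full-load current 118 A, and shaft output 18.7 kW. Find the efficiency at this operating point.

88.0 %

P_out = 18.7 kW = 18700 W
P_in = V·I = 180 × 118 = 21240 W
η = P_out / P_in = 18700 / 21240 = 0.880 = 88.0%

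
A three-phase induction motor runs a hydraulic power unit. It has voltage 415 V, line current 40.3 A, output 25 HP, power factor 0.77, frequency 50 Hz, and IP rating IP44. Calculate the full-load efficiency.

83.6 %

P_out = 25 × 746 = 18650 W
P_in = √3·V_L·I_L·cosφ = 1.732 × 415 × 40.3 × 0.77 = 22304 W
η = P_out / P_in = 18650 / 22304 = 0.836 = 83.6%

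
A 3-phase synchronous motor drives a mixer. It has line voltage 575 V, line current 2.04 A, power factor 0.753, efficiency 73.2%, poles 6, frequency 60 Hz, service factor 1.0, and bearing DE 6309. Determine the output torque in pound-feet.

6.57 lb·ft

P_in = √3·V·I·cosφ = 1.732 × 575 × 2.04 × 0.753 = 1530 W
P_out = η·P_in = 0.732 × 1530 = 1120 W
n = n_s = 120×60/6 = 1200 rpm (synchronous)
ω = 2π×1200/60 = 125.7 rad/s
τ = P_out/ω = 1120/125.7 = 8.91 N·m
In lb·ft: 8.91/1.356 = 6.57 lb·ft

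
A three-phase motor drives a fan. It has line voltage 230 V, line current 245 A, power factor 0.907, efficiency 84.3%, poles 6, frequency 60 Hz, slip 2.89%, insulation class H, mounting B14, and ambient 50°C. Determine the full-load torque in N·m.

612 N·m

P_in = √3·V·I·cosφ = 1.732 × 230 × 245 × 0.907 = 88522 W
P_out = η·P_in = 0.843 × 88522 = 74624 W
n_s = 120×60/6 = 1200 rpm; n = 1200×(1−0.0289) = 1165 rpm
ω = 2π×1165/60 = 122 rad/s
τ = P_out/ω = 74624/122 = 612 N·m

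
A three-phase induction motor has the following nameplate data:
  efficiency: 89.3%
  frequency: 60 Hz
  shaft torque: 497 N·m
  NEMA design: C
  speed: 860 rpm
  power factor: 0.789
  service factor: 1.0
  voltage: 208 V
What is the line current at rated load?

ω = 2π×860/60 = 90.06 rad/s; P_out = τω = 497 × 90.06 = 44760 W
P_in = P_out / η = 44760 / 0.893 = 50123 W
I_L = P_in / (√3·V_L·cosφ) = 50123 / (1.732 × 208 × 0.789) = 176 A

176 A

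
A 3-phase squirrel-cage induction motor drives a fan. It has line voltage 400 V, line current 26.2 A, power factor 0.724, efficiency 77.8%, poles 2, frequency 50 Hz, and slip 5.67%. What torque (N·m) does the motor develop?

34.5 N·m

P_in = √3·V·I·cosφ = 1.732 × 400 × 26.2 × 0.724 = 13142 W
P_out = η·P_in = 0.778 × 13142 = 10224 W
n_s = 120×50/2 = 3000 rpm; n = 3000×(1−0.0567) = 2830 rpm
ω = 2π×2830/60 = 296.4 rad/s
τ = P_out/ω = 10224/296.4 = 34.5 N·m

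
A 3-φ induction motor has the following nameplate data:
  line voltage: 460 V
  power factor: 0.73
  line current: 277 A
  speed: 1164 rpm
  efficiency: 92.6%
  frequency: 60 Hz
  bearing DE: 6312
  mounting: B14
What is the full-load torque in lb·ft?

903 lb·ft

P_in = √3·V·I·cosφ = 1.732 × 460 × 277 × 0.73 = 161105 W
P_out = η·P_in = 0.926 × 161105 = 149183 W
n = 1164 rpm
ω = 2π×1164/60 = 121.9 rad/s
τ = P_out/ω = 149183/121.9 = 1224 N·m
In lb·ft: 1224/1.356 = 903 lb·ft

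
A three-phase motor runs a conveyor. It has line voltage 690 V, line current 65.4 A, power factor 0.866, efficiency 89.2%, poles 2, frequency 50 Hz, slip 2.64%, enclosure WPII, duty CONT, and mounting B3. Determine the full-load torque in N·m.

197 N·m

P_in = √3·V·I·cosφ = 1.732 × 690 × 65.4 × 0.866 = 67685 W
P_out = η·P_in = 0.892 × 67685 = 60375 W
n_s = 120×50/2 = 3000 rpm; n = 3000×(1−0.0264) = 2921 rpm
ω = 2π×2921/60 = 305.9 rad/s
τ = P_out/ω = 60375/305.9 = 197 N·m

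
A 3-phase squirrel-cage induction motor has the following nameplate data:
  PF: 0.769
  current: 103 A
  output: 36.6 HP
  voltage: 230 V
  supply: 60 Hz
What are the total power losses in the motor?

P_in = √3·V·I·cosφ = 1.732×230×103×0.769 = 31553 W
P_out = 36.6×746 = 27304 W
Losses = P_in − P_out = 31553 − 27304 = 4249 W

4.25 kW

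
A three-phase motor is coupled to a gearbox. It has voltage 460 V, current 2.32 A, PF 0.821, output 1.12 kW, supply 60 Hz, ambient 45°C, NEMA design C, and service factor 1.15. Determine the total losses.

P_in = √3·V·I·cosφ = 1.732×460×2.32×0.821 = 1518 W
P_out = 1120 W
Losses = P_in − P_out = 1518 − 1120 = 398 W

398 W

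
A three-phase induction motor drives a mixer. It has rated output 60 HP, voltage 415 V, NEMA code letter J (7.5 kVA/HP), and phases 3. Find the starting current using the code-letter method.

626 A

S_LR = 7.5 × 60 = 450 kVA
I_LR = S_LR/(√3·V_L) = 450000/(1.732×415) = 626 A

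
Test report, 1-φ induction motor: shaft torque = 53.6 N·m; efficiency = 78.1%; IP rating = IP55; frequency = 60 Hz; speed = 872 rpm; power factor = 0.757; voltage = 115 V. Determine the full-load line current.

ω = 2π×872/60 = 91.32 rad/s; P_out = τω = 53.6 × 91.32 = 4895 W
P_in = P_out / η = 4895 / 0.781 = 6268 W
I = P_in / (V·cosφ) = 6268 / (115 × 0.757) = 72 A

72 A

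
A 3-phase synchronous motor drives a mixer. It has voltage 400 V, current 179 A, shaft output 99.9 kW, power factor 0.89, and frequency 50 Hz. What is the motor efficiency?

P_out = 99.9 kW = 99900 W
P_in = √3·V_L·I_L·cosφ = 1.732 × 400 × 179 × 0.89 = 110370 W
η = P_out / P_in = 99900 / 110370 = 0.905 = 90.5%

90.5 %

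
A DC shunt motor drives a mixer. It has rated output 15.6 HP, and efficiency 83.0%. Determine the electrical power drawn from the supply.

14 kW

P_out = 15.6 × 746 = 11638 W
P_in = P_out/η = 11638/0.83 = 14022 W = 14 kW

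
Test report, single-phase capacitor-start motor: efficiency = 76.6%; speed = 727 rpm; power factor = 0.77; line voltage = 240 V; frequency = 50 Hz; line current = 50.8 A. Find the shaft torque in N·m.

P_in = V·I·cosφ = 240 × 50.8 × 0.77 = 9388 W
P_out = η·P_in = 0.766 × 9388 = 7191 W
n = 727 rpm
ω = 2π×727/60 = 76.13 rad/s
τ = P_out/ω = 7191/76.13 = 94.5 N·m

94.5 N·m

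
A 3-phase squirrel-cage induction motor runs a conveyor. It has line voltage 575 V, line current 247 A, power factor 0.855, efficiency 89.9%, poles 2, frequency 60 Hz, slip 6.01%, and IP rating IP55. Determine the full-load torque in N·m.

P_in = √3·V·I·cosφ = 1.732 × 575 × 247 × 0.855 = 210319 W
P_out = η·P_in = 0.899 × 210319 = 189077 W
n_s = 120×60/2 = 3600 rpm; n = 3600×(1−0.0601) = 3384 rpm
ω = 2π×3384/60 = 354.4 rad/s
τ = P_out/ω = 189077/354.4 = 534 N·m

534 N·m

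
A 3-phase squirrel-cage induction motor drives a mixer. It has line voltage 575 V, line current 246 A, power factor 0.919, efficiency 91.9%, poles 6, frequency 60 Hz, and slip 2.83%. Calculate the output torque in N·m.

P_in = √3·V·I·cosφ = 1.732 × 575 × 246 × 0.919 = 225147 W
P_out = η·P_in = 0.919 × 225147 = 206910 W
n_s = 120×60/6 = 1200 rpm; n = 1200×(1−0.0283) = 1166 rpm
ω = 2π×1166/60 = 122.1 rad/s
τ = P_out/ω = 206910/122.1 = 1690 N·m

1690 N·m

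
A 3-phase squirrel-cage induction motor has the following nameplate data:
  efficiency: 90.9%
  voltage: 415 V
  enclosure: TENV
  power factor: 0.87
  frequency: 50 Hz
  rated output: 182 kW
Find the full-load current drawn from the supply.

320 A

P_out = 182 kW = 182000 W
P_in = P_out / η = 182000 / 0.909 = 200220 W
I_L = P_in / (√3·V_L·cosφ) = 200220 / (1.732 × 415 × 0.87) = 320 A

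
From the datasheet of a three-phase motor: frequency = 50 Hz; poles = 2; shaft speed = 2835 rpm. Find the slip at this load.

n_s = 120f/p = 120×50/2 = 3000 rpm
s = (n_s − n)/n_s = (3000 − 2835)/3000 = 0.0550

5.5 %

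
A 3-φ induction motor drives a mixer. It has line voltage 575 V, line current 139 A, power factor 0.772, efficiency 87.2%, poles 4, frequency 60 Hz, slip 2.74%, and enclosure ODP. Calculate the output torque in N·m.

P_in = √3·V·I·cosφ = 1.732 × 575 × 139 × 0.772 = 106868 W
P_out = η·P_in = 0.872 × 106868 = 93189 W
n_s = 120×60/4 = 1800 rpm; n = 1800×(1−0.0274) = 1751 rpm
ω = 2π×1751/60 = 183.4 rad/s
τ = P_out/ω = 93189/183.4 = 508 N·m

508 N·m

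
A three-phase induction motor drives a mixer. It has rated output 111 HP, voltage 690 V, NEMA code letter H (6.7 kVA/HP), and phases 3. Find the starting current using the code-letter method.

622 A

S_LR = 6.7 × 111 = 743.7 kVA
I_LR = S_LR/(√3·V_L) = 743700/(1.732×690) = 622 A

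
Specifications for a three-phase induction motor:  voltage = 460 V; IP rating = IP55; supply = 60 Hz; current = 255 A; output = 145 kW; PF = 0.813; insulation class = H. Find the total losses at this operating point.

P_in = √3·V·I·cosφ = 1.732×460×255×0.813 = 165172 W
P_out = 145000 W
Losses = P_in − P_out = 165172 − 145000 = 20172 W

20200 W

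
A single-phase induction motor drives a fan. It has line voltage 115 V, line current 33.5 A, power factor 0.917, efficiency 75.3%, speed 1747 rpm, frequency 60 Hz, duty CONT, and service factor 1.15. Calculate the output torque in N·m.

14.5 N·m

P_in = V·I·cosφ = 115 × 33.5 × 0.917 = 3533 W
P_out = η·P_in = 0.753 × 3533 = 2660 W
n = 1747 rpm
ω = 2π×1747/60 = 182.9 rad/s
τ = P_out/ω = 2660/182.9 = 14.5 N·m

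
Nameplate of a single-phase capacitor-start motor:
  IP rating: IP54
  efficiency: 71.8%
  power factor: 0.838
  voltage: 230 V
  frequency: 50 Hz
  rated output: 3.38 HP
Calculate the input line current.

18.2 A

P_out = 3.38 × 746 = 2521 W
P_in = P_out / η = 2521 / 0.718 = 3511 W
I = P_in / (V·cosφ) = 3511 / (230 × 0.838) = 18.2 A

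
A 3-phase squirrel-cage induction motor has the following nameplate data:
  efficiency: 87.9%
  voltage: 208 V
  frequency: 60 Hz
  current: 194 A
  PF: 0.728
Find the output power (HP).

P_in = √3·V·I·cosφ = 1.732 × 208 × 194 × 0.728 = 50880 W
P_out = η·P_in = 0.879 × 50880 = 44724 W
= 44724/746 = 60 HP

60 HP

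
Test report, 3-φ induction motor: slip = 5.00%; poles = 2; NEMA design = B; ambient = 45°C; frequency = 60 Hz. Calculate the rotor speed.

n_s = 120f/p = 120×60/2 = 3600 rpm
n = n_s(1 − s) = 3600 × (1 − 0.05) = 3420 rpm

3420 rpm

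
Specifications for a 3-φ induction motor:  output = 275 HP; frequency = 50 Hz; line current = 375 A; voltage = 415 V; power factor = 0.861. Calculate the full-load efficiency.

88.4 %

P_out = 275 × 746 = 205150 W
P_in = √3·V_L·I_L·cosφ = 1.732 × 415 × 375 × 0.861 = 232076 W
η = P_out / P_in = 205150 / 232076 = 0.884 = 88.4%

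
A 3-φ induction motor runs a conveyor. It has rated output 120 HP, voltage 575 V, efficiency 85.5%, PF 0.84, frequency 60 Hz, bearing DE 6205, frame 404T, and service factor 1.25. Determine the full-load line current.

125 A

P_out = 120 × 746 = 89520 W
P_in = P_out / η = 89520 / 0.855 = 104702 W
I_L = P_in / (√3·V_L·cosφ) = 104702 / (1.732 × 575 × 0.84) = 125 A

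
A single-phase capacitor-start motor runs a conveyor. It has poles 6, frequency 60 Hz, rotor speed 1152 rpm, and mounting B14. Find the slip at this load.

4.00 %

n_s = 120f/p = 120×60/6 = 1200 rpm
s = (n_s − n)/n_s = (1200 − 1152)/1200 = 0.0400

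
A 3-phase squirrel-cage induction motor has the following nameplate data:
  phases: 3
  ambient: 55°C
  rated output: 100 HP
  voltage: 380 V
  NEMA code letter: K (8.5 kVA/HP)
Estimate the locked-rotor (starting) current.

1290 A

S_LR = 8.5 × 100 = 850 kVA
I_LR = S_LR/(√3·V_L) = 850000/(1.732×380) = 1290 A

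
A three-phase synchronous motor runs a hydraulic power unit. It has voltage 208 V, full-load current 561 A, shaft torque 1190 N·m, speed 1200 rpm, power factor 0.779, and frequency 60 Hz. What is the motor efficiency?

95.0 %

ω = 2π × 1200/60 = 125.7 rad/s; P_out = τω = 1190 × 125.7 = 149583 W
P_in = √3·V_L·I_L·cosφ = 1.732 × 208 × 561 × 0.779 = 157439 W
η = P_out / P_in = 149583 / 157439 = 0.950 = 95.0%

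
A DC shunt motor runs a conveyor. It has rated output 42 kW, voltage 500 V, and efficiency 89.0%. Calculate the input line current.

94.4 A

P_out = 42 kW = 42000 W
P_in = P_out / η = 42000 / 0.890 = 47191 W
I = P_in / V = 47191 / 500 = 94.4 A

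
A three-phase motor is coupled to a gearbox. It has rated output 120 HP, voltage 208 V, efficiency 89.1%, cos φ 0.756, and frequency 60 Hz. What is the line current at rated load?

369 A

P_out = 120 × 746 = 89520 W
P_in = P_out / η = 89520 / 0.891 = 100471 W
I_L = P_in / (√3·V_L·cosφ) = 100471 / (1.732 × 208 × 0.756) = 369 A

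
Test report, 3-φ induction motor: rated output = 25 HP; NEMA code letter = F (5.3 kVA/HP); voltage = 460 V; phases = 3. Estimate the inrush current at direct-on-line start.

S_LR = 5.3 × 25 = 132.5 kVA
I_LR = S_LR/(√3·V_L) = 132500/(1.732×460) = 166 A

166 A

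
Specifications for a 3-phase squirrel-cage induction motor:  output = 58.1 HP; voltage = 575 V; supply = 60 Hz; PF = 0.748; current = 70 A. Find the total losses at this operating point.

P_in = √3·V·I·cosφ = 1.732×575×70×0.748 = 52145 W
P_out = 58.1×746 = 43343 W
Losses = P_in − P_out = 52145 − 43343 = 8802 W

8800 W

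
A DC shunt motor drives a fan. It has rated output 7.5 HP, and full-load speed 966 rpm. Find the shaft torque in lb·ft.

40.8 lb·ft

P_out = 7.5 × 746 = 5595 W
ω = 2π × 966/60 = 101.2 rad/s
τ = P_out/ω = 5595/101.2 = 55.29 N·m
In lb·ft: 55.29/1.356 = 40.8 lb·ft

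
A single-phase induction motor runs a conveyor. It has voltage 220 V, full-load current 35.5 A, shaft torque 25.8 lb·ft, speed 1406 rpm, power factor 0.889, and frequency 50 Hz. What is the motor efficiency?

τ = 25.8 lb·ft × 1.356 = 34.98 N·m
ω = 2π × 1406/60 = 147.2 rad/s; P_out = τω = 34.98 × 147.2 = 5149 W
P_in = V·I·cosφ = 220 × 35.5 × 0.889 = 6943 W
η = P_out / P_in = 5149 / 6943 = 0.742 = 74.2%

74.2 %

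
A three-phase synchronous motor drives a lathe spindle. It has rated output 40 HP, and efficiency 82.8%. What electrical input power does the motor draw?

P_out = 40 × 746 = 29840 W
P_in = P_out/η = 29840/0.828 = 36039 W = 36 kW

36 kW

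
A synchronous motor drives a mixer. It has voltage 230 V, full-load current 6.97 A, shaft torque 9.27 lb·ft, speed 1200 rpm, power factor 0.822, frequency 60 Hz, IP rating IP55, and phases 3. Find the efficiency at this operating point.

69.2 %

τ = 9.27 lb·ft × 1.356 = 12.57 N·m
ω = 2π × 1200/60 = 125.7 rad/s; P_out = τω = 12.57 × 125.7 = 1580 W
P_in = √3·V_L·I_L·cosφ = 1.732 × 230 × 6.97 × 0.822 = 2282 W
η = P_out / P_in = 1580 / 2282 = 0.692 = 69.2%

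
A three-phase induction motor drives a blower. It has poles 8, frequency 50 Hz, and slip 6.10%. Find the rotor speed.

n_s = 120f/p = 120×50/8 = 750 rpm
n = n_s(1 − s) = 750 × (1 − 0.061) = 704 rpm

704 rpm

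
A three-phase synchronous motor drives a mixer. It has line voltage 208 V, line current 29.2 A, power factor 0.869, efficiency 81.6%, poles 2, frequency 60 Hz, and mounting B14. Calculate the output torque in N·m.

P_in = √3·V·I·cosφ = 1.732 × 208 × 29.2 × 0.869 = 9141 W
P_out = η·P_in = 0.816 × 9141 = 7459 W
n = n_s = 120×60/2 = 3600 rpm (synchronous)
ω = 2π×3600/60 = 377 rad/s
τ = P_out/ω = 7459/377 = 19.8 N·m

19.8 N·m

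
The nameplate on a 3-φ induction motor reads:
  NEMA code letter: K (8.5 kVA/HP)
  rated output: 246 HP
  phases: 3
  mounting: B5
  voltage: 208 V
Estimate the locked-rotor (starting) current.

5800 A

S_LR = 8.5 × 246 = 2091 kVA
I_LR = S_LR/(√3·V_L) = 2091000/(1.732×208) = 5800 A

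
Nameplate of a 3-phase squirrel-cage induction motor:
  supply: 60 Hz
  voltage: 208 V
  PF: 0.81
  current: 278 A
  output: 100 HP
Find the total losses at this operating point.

6.52 kW

P_in = √3·V·I·cosφ = 1.732×208×278×0.81 = 81122 W
P_out = 100×746 = 74600 W
Losses = P_in − P_out = 81122 − 74600 = 6522 W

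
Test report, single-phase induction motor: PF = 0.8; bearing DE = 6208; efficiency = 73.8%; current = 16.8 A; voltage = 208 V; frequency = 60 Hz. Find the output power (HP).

P_in = V·I·cosφ = 208 × 16.8 × 0.8 = 2796 W
P_out = η·P_in = 0.738 × 2796 = 2063 W
= 2063/746 = 2.77 HP

2.77 HP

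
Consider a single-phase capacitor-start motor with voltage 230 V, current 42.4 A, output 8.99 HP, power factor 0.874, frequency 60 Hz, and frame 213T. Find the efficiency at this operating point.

P_out = 8.99 × 746 = 6707 W
P_in = V·I·cosφ = 230 × 42.4 × 0.874 = 8523 W
η = P_out / P_in = 6707 / 8523 = 0.787 = 78.7%

78.7 %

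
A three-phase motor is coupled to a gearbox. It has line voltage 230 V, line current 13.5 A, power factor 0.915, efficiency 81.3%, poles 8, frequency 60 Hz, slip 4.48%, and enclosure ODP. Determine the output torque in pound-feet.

32.8 lb·ft

P_in = √3·V·I·cosφ = 1.732 × 230 × 13.5 × 0.915 = 4921 W
P_out = η·P_in = 0.813 × 4921 = 4001 W
n_s = 120×60/8 = 900 rpm; n = 900×(1−0.0448) = 860 rpm
ω = 2π×860/60 = 90.06 rad/s
τ = P_out/ω = 4001/90.06 = 44.43 N·m
In lb·ft: 44.43/1.356 = 32.8 lb·ft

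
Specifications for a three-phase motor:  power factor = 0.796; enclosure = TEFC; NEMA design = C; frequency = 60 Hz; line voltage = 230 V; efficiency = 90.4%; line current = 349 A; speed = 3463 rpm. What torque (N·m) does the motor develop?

276 N·m

P_in = √3·V·I·cosφ = 1.732 × 230 × 349 × 0.796 = 110666 W
P_out = η·P_in = 0.904 × 110666 = 100042 W
n = 3463 rpm
ω = 2π×3463/60 = 362.6 rad/s
τ = P_out/ω = 100042/362.6 = 276 N·m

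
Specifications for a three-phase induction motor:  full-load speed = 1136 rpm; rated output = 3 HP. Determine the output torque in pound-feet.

13.9 lb·ft

P_out = 3 × 746 = 2238 W
ω = 2π × 1136/60 = 119 rad/s
τ = P_out/ω = 2238/119 = 18.81 N·m
In lb·ft: 18.81/1.356 = 13.9 lb·ft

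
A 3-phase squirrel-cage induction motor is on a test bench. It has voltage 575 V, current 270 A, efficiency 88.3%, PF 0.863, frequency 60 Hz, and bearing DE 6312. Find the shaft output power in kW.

205 kW

P_in = √3·V·I·cosφ = 1.732 × 575 × 270 × 0.863 = 232055 W
P_out = η·P_in = 0.883 × 232055 = 204905 W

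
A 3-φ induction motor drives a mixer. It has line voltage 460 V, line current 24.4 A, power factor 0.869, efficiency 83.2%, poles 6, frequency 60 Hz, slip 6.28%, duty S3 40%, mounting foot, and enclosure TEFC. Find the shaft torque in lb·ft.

P_in = √3·V·I·cosφ = 1.732 × 460 × 24.4 × 0.869 = 16893 W
P_out = η·P_in = 0.832 × 16893 = 14055 W
n_s = 120×60/6 = 1200 rpm; n = 1200×(1−0.0628) = 1125 rpm
ω = 2π×1125/60 = 117.8 rad/s
τ = P_out/ω = 14055/117.8 = 119.3 N·m
In lb·ft: 119.3/1.356 = 88 lb·ft

88 lb·ft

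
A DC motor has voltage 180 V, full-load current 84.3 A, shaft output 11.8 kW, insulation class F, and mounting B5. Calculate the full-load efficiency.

P_out = 11.8 kW = 11800 W
P_in = V·I = 180 × 84.3 = 15174 W
η = P_out / P_in = 11800 / 15174 = 0.778 = 77.8%

77.8 %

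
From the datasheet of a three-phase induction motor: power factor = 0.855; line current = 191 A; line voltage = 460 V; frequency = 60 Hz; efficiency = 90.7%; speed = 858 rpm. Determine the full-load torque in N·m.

1310 N·m

P_in = √3·V·I·cosφ = 1.732 × 460 × 191 × 0.855 = 130108 W
P_out = η·P_in = 0.907 × 130108 = 118008 W
n = 858 rpm
ω = 2π×858/60 = 89.85 rad/s
τ = P_out/ω = 118008/89.85 = 1310 N·m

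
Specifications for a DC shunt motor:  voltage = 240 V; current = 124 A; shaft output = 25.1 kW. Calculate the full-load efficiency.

P_out = 25.1 kW = 25100 W
P_in = V·I = 240 × 124 = 29760 W
η = P_out / P_in = 25100 / 29760 = 0.843 = 84.3%

84.3 %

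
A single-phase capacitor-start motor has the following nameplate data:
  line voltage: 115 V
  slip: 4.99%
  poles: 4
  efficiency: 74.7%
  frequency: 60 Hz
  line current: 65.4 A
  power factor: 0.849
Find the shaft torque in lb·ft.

19.6 lb·ft

P_in = V·I·cosφ = 115 × 65.4 × 0.849 = 6385 W
P_out = η·P_in = 0.747 × 6385 = 4770 W
n_s = 120×60/4 = 1800 rpm; n = 1800×(1−0.0499) = 1710 rpm
ω = 2π×1710/60 = 179.1 rad/s
τ = P_out/ω = 4770/179.1 = 26.63 N·m
In lb·ft: 26.63/1.356 = 19.6 lb·ft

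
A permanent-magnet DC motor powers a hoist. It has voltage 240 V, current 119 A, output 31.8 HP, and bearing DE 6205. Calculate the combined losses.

P_in = V·I = 240×119 = 28560 W
P_out = 31.8×746 = 23723 W
Losses = P_in − P_out = 28560 − 23723 = 4837 W

4840 W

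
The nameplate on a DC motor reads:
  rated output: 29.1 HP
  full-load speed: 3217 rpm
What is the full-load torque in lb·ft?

47.5 lb·ft

P_out = 29.1 × 746 = 21709 W
ω = 2π × 3217/60 = 336.9 rad/s
τ = P_out/ω = 21709/336.9 = 64.44 N·m
In lb·ft: 64.44/1.356 = 47.5 lb·ft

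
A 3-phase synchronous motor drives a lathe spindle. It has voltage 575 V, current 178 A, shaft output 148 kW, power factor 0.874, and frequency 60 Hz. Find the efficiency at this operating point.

95.5 %

P_out = 148 kW = 148000 W
P_in = √3·V_L·I_L·cosφ = 1.732 × 575 × 178 × 0.874 = 154934 W
η = P_out / P_in = 148000 / 154934 = 0.955 = 95.5%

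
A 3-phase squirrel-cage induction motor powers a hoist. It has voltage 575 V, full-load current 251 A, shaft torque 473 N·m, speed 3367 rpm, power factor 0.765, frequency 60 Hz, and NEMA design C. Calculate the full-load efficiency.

87.2 %

ω = 2π × 3367/60 = 352.6 rad/s; P_out = τω = 473 × 352.6 = 166780 W
P_in = √3·V_L·I_L·cosφ = 1.732 × 575 × 251 × 0.765 = 191228 W
η = P_out / P_in = 166780 / 191228 = 0.872 = 87.2%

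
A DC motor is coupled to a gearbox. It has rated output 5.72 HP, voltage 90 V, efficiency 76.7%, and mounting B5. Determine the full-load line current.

61.8 A

P_out = 5.72 × 746 = 4267 W
P_in = P_out / η = 4267 / 0.767 = 5563 W
I = P_in / V = 5563 / 90 = 61.8 A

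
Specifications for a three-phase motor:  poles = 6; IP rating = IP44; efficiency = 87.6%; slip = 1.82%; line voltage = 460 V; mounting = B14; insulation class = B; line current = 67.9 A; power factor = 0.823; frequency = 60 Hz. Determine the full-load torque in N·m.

316 N·m

P_in = √3·V·I·cosφ = 1.732 × 460 × 67.9 × 0.823 = 44522 W
P_out = η·P_in = 0.876 × 44522 = 39001 W
n_s = 120×60/6 = 1200 rpm; n = 1200×(1−0.0182) = 1178 rpm
ω = 2π×1178/60 = 123.4 rad/s
τ = P_out/ω = 39001/123.4 = 316 N·m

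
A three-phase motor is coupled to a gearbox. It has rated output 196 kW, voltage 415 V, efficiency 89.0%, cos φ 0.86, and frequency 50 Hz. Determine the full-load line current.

356 A

P_out = 196 kW = 196000 W
P_in = P_out / η = 196000 / 0.890 = 220225 W
I_L = P_in / (√3·V_L·cosφ) = 220225 / (1.732 × 415 × 0.86) = 356 A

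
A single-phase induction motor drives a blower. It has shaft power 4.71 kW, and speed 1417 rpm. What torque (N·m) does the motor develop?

ω = 2π × 1417/60 = 148.4 rad/s
τ = P/ω = 4710/148.4 = 31.7 N·m

31.7 N·m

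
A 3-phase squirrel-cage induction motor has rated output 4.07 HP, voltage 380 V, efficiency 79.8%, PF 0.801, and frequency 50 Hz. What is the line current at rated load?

P_out = 4.07 × 746 = 3036 W
P_in = P_out / η = 3036 / 0.798 = 3805 W
I_L = P_in / (√3·V_L·cosφ) = 3805 / (1.732 × 380 × 0.801) = 7.22 A

7.22 A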